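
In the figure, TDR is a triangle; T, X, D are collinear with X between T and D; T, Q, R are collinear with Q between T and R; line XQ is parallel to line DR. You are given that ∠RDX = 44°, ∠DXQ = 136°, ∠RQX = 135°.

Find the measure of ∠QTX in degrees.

∠QTX = 91°

1. ∠QXT = 44°  [linear pair at X on TD]
2. ∠TQX = 45°  [linear pair at Q on TR]
3. ∠QTX = 91°  [△TXQ]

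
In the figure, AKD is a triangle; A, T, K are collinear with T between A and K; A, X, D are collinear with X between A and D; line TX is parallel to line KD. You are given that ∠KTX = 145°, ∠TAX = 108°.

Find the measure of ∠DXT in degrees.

∠DXT = 143°

1. ∠ATX = 35°  [linear pair at T on AK]
2. ∠AXT = 37°  [△ATX]
3. ∠DXT = 143°  [linear pair at X on AD]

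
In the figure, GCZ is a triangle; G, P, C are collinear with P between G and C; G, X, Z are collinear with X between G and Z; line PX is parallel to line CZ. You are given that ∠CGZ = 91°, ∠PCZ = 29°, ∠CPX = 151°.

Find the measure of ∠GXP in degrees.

1. ∠PGX = 91°  [P on GC, X on GZ]
2. ∠GPX = 29°  [linear pair at P on GC]
3. ∠GXP = 60°  [△GPX]

∠GXP = 60°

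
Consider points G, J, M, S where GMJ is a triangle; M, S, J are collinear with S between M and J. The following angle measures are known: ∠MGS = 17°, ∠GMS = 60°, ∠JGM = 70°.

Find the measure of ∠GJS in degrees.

∠GJS = 50°

1. ∠GMJ = 60°  [S on ray MJ]
2. ∠GJM = 50°  [△GMJ]
3. ∠GJS = 50°  [S on ray JM]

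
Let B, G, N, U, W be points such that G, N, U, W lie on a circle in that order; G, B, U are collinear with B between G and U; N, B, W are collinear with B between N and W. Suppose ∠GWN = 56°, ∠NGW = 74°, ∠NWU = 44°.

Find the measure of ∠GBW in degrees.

1. ∠GUN = 56°  [same arc GN]
2. ∠NUW = 106°  [cyclic GNUW, opposite ∠G+∠U]
3. ∠UNW = 30°  [△NUW]
4. ∠NBU = 94°  [△NBU]
5. ∠GBW = 94°  [vertical angles at B]

∠GBW = 94°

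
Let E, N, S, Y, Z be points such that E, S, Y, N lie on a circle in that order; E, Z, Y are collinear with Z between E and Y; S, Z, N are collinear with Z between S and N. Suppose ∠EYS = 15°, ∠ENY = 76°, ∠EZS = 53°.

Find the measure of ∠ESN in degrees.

∠ESN = 66°

1. ∠ESY = 104°  [cyclic ESYN, opposite ∠S+∠N]
2. ∠SEY = 61°  [△ESY]
3. ∠ESN = 66°  [△EZS]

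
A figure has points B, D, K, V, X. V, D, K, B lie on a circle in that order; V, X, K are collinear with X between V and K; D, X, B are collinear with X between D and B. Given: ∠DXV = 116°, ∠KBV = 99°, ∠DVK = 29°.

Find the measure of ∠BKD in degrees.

1. ∠DXK = 64°  [linear pair at X on VK]
2. ∠KDV = 81°  [cyclic VDKB, opposite ∠D+∠B]
3. ∠DBK = 29°  [same arc DK]
4. ∠DKV = 70°  [△VDK]
5. ∠BDK = 46°  [△DXK]
6. ∠BKD = 105°  [△DKB]

∠BKD = 105°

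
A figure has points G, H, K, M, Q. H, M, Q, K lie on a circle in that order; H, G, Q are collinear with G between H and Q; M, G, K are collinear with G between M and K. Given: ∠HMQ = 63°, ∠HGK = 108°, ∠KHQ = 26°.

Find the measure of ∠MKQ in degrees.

∠MKQ = 71°

1. ∠HKQ = 117°  [cyclic HMQK, opposite ∠M+∠K]
2. ∠KGQ = 72°  [linear pair at G on HQ]
3. ∠HQK = 37°  [△HQK]
4. ∠MKQ = 71°  [△QGK]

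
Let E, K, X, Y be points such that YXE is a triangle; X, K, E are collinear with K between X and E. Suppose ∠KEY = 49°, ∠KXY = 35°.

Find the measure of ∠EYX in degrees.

1. ∠XEY = 49°  [K on ray EX]
2. ∠EXY = 35°  [K on ray XE]
3. ∠EYX = 96°  [△YXE]

∠EYX = 96°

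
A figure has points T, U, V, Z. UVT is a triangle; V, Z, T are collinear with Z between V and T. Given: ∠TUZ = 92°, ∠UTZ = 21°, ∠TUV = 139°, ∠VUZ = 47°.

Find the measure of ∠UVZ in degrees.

∠UVZ = 20°

1. ∠UTV = 21°  [Z on ray TV]
2. ∠TVU = 20°  [△UVT]
3. ∠UVZ = 20°  [Z on ray VT]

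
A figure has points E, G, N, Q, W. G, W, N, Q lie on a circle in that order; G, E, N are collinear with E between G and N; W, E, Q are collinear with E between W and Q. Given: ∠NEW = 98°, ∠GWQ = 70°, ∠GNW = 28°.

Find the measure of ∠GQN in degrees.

1. ∠GEQ = 98°  [vertical angles at E]
2. ∠GNQ = 70°  [same arc GQ]
3. ∠GQW = 28°  [same arc GW]
4. ∠NGQ = 54°  [△GEQ]
5. ∠GQN = 56°  [△GNQ]

∠GQN = 56°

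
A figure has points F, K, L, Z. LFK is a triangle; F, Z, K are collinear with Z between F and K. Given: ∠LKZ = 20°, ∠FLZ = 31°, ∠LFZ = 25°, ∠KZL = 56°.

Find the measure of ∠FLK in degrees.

1. ∠FKL = 20°  [Z on ray KF]
2. ∠KFL = 25°  [Z on ray FK]
3. ∠FLK = 135°  [△LFK]

∠FLK = 135°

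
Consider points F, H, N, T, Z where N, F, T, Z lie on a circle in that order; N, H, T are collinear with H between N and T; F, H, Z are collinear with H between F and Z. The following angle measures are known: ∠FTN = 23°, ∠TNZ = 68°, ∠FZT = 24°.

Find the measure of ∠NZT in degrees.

1. ∠FNT = 24°  [same arc FT]
2. ∠NFT = 133°  [△NFT]
3. ∠NZT = 47°  [cyclic NFTZ, opposite ∠F+∠Z]

∠NZT = 47°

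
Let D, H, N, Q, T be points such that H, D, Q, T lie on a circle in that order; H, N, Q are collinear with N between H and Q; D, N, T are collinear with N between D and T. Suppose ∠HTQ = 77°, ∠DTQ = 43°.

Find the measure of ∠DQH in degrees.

1. ∠HDQ = 103°  [cyclic HDQT, opposite ∠D+∠T]
2. ∠DHQ = 43°  [same arc DQ]
3. ∠DQH = 34°  [△HDQ]

∠DQH = 34°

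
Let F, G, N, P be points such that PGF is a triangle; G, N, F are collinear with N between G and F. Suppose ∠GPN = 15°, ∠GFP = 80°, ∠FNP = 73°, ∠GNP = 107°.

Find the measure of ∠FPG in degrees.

∠FPG = 42°

1. ∠NGP = 58°  [△PGN]
2. ∠FGP = 58°  [N on ray GF]
3. ∠FPG = 42°  [△PGF]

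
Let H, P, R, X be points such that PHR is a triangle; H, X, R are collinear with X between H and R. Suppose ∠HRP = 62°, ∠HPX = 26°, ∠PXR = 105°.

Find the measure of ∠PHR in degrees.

1. ∠HXP = 75°  [linear pair at X on HR]
2. ∠PHX = 79°  [△PHX]
3. ∠PHR = 79°  [X on ray HR]

∠PHR = 79°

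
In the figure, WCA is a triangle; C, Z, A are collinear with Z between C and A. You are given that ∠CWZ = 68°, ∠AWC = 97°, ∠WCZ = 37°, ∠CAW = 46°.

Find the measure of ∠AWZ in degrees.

1. ∠CZW = 75°  [△WCZ]
2. ∠WAZ = 46°  [Z on ray AC]
3. ∠AZW = 105°  [linear pair at Z on CA]
4. ∠AWZ = 29°  [△WZA]

∠AWZ = 29°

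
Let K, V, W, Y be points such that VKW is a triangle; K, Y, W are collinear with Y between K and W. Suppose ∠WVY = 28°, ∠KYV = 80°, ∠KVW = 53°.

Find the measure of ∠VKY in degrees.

∠VKY = 75°

1. ∠VYW = 100°  [linear pair at Y on KW]
2. ∠VWY = 52°  [△VYW]
3. ∠KWV = 52°  [Y on ray WK]
4. ∠VKW = 75°  [△VKW]
5. ∠VKY = 75°  [Y on ray KW]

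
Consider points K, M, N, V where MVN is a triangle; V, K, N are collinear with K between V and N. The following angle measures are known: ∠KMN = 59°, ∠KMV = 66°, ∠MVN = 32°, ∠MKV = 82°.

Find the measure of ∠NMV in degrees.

∠NMV = 125°

1. ∠MKN = 98°  [linear pair at K on VN]
2. ∠KNM = 23°  [△MKN]
3. ∠MNV = 23°  [K on ray NV]
4. ∠NMV = 125°  [△MVN]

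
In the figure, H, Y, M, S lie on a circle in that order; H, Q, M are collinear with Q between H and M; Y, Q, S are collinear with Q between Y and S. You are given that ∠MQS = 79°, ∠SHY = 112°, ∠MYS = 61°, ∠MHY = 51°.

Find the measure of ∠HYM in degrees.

1. ∠HQY = 79°  [vertical angles at Q]
2. ∠MQY = 101°  [linear pair at Q on HM]
3. ∠HMY = 18°  [△YQM]
4. ∠HYM = 111°  [△HYM]

∠HYM = 111°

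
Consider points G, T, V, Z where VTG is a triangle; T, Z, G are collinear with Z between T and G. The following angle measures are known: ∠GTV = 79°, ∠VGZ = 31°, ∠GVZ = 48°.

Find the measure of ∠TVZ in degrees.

1. ∠VTZ = 79°  [Z on ray TG]
2. ∠GZV = 101°  [△VZG]
3. ∠TZV = 79°  [linear pair at Z on TG]
4. ∠TVZ = 22°  [△VTZ]

∠TVZ = 22°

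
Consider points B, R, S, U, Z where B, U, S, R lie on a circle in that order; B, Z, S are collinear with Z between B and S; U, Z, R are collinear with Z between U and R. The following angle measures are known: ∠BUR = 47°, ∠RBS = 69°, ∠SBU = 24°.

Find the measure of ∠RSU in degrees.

1. ∠RUS = 69°  [same arc SR]
2. ∠SRU = 24°  [same arc US]
3. ∠RSU = 87°  [△USR]

∠RSU = 87°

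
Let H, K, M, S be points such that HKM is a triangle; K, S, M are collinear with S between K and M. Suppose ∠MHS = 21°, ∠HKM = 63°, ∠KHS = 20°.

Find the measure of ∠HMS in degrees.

1. ∠HKS = 63°  [S on ray KM]
2. ∠HSK = 97°  [△HKS]
3. ∠HSM = 83°  [linear pair at S on KM]
4. ∠HMS = 76°  [△HSM]

∠HMS = 76°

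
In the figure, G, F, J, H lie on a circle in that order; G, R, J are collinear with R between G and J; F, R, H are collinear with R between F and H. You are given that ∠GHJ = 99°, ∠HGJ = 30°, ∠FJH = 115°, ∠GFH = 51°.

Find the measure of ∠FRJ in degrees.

∠FRJ = 86°

1. ∠HFJ = 30°  [same arc JH]
2. ∠FGH = 65°  [cyclic GFJH, opposite ∠G+∠J]
3. ∠FHG = 64°  [△GFH]
4. ∠FJG = 64°  [same arc GF]
5. ∠FRJ = 86°  [△FRJ]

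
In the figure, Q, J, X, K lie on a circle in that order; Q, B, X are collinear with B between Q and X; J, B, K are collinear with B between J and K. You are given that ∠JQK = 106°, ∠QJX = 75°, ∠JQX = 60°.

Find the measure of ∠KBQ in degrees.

1. ∠JXK = 74°  [cyclic QJXK, opposite ∠Q+∠X]
2. ∠JXQ = 45°  [△QJX]
3. ∠JKX = 60°  [same arc JX]
4. ∠KJX = 46°  [△JXK]
5. ∠JKQ = 45°  [same arc QJ]
6. ∠KQX = 46°  [same arc XK]
7. ∠KBQ = 89°  [△QBK]

∠KBQ = 89°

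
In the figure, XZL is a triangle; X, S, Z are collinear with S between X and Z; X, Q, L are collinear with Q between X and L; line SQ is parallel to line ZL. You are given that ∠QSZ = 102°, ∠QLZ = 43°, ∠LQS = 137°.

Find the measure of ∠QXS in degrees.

∠QXS = 59°

1. ∠QSX = 78°  [linear pair at S on XZ]
2. ∠SQX = 43°  [linear pair at Q on XL]
3. ∠QXS = 59°  [△XSQ]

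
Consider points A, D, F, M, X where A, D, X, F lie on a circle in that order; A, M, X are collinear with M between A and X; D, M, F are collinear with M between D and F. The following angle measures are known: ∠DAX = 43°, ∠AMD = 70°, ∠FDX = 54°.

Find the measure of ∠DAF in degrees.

∠DAF = 97°

1. ∠DFX = 43°  [same arc DX]
2. ∠DXF = 83°  [△DXF]
3. ∠DAF = 97°  [cyclic ADXF, opposite ∠A+∠X]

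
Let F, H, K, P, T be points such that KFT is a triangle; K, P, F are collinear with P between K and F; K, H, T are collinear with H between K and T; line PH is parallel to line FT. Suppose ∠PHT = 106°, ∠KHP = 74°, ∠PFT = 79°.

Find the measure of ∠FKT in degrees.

∠FKT = 27°

1. ∠FTK = 74°  [PH∥FT, corresponding at H]
2. ∠KFT = 79°  [P on ray FK]
3. ∠FKT = 27°  [△KFT]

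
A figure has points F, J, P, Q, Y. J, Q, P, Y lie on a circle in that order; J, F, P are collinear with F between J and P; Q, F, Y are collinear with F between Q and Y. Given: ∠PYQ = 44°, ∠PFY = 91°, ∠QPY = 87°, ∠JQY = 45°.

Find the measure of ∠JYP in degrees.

∠JYP = 86°

1. ∠PQY = 49°  [△QPY]
2. ∠JPY = 45°  [△PFY]
3. ∠PJY = 49°  [same arc PY]
4. ∠JYP = 86°  [△JPY]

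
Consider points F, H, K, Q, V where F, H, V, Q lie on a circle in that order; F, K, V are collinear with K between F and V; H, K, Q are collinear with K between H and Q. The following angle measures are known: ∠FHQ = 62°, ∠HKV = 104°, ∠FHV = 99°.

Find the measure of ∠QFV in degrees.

1. ∠FVQ = 62°  [same arc FQ]
2. ∠FQV = 81°  [cyclic FHVQ, opposite ∠H+∠Q]
3. ∠QFV = 37°  [△FVQ]

∠QFV = 37°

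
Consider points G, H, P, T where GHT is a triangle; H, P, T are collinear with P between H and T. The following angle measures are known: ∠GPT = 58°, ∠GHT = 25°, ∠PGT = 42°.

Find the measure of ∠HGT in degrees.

1. ∠GTP = 80°  [△GPT]
2. ∠GTH = 80°  [P on ray TH]
3. ∠HGT = 75°  [△GHT]

∠HGT = 75°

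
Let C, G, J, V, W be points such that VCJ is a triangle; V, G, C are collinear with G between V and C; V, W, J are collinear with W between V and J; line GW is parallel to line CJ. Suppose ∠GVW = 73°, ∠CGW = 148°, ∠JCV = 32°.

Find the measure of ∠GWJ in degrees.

∠GWJ = 105°

1. ∠VGW = 32°  [linear pair at G on VC]
2. ∠GWV = 75°  [△VGW]
3. ∠GWJ = 105°  [linear pair at W on VJ]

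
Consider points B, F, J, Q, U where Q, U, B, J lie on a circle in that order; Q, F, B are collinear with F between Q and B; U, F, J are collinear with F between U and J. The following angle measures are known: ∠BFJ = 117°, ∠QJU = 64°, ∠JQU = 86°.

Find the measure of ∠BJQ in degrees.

1. ∠JFQ = 63°  [linear pair at F on QB]
2. ∠JUQ = 30°  [△QUJ]
3. ∠BQJ = 53°  [△QFJ]
4. ∠JBQ = 30°  [same arc QJ]
5. ∠BJQ = 97°  [△QBJ]

∠BJQ = 97°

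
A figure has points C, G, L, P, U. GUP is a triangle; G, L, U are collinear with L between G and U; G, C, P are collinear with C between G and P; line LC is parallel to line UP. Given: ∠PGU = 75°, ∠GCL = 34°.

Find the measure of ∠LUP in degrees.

∠LUP = 71°

1. ∠CGL = 75°  [L on GU, C on GP]
2. ∠CLG = 71°  [△GLC]
3. ∠CLU = 109°  [linear pair at L on GU]
4. ∠LUP = 71°  [LC∥UP, co-interior at U–L]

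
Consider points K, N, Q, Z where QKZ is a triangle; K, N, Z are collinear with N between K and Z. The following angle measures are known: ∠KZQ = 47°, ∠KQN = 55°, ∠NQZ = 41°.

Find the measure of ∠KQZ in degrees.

∠KQZ = 96°

1. ∠NZQ = 47°  [N on ray ZK]
2. ∠QNZ = 92°  [△QNZ]
3. ∠KNQ = 88°  [linear pair at N on KZ]
4. ∠NKQ = 37°  [△QKN]
5. ∠QKZ = 37°  [N on ray KZ]
6. ∠KQZ = 96°  [△QKZ]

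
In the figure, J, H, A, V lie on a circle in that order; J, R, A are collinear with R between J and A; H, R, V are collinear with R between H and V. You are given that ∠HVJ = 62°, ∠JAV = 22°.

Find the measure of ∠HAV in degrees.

∠HAV = 84°

1. ∠JHV = 22°  [same arc JV]
2. ∠HJV = 96°  [△JHV]
3. ∠HAV = 84°  [cyclic JHAV, opposite ∠J+∠A]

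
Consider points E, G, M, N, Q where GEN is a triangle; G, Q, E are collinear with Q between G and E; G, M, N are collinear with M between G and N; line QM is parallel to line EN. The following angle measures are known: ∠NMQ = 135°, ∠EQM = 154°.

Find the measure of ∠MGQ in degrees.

∠MGQ = 109°

1. ∠GMQ = 45°  [linear pair at M on GN]
2. ∠GQM = 26°  [linear pair at Q on GE]
3. ∠MGQ = 109°  [△GQM]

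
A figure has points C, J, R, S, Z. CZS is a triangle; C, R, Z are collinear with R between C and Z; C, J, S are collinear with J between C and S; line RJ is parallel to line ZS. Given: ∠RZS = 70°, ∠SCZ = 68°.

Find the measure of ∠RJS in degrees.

∠RJS = 138°

1. ∠CZS = 70°  [R on ray ZC]
2. ∠CSZ = 42°  [△CZS]
3. ∠CJR = 42°  [RJ∥ZS, corresponding at J]
4. ∠RJS = 138°  [linear pair at J on CS]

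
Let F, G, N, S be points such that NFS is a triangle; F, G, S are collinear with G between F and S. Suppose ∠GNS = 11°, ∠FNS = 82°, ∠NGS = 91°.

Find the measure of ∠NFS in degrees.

1. ∠GSN = 78°  [△NGS]
2. ∠FSN = 78°  [G on ray SF]
3. ∠NFS = 20°  [△NFS]

∠NFS = 20°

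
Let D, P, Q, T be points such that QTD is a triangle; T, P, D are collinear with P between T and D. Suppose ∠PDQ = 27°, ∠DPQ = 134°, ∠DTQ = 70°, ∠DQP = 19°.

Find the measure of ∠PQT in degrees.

∠PQT = 64°

1. ∠QPT = 46°  [linear pair at P on TD]
2. ∠PTQ = 70°  [P on ray TD]
3. ∠PQT = 64°  [△QTP]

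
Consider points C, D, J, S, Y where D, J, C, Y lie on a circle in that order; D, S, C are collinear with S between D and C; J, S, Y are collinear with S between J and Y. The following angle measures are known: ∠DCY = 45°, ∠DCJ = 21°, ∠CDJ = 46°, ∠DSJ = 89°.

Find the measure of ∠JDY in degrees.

∠JDY = 114°

1. ∠DJY = 45°  [same arc DY]
2. ∠DYJ = 21°  [same arc DJ]
3. ∠JDY = 114°  [△DJY]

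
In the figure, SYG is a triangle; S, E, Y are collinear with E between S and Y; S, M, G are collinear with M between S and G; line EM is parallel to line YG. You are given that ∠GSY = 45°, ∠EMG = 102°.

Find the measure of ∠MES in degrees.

1. ∠ESM = 45°  [E on SY, M on SG]
2. ∠EMS = 78°  [linear pair at M on SG]
3. ∠MES = 57°  [△SEM]

∠MES = 57°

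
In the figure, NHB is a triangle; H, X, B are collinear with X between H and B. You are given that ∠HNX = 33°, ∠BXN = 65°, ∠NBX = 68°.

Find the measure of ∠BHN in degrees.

1. ∠HXN = 115°  [linear pair at X on HB]
2. ∠NHX = 32°  [△NHX]
3. ∠BHN = 32°  [X on ray HB]

∠BHN = 32°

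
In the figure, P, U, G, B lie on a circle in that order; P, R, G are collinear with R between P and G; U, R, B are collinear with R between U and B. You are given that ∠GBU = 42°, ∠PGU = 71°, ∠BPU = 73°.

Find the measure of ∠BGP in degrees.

∠BGP = 36°

1. ∠PBU = 71°  [same arc PU]
2. ∠BUP = 36°  [△PUB]
3. ∠BGP = 36°  [same arc PB]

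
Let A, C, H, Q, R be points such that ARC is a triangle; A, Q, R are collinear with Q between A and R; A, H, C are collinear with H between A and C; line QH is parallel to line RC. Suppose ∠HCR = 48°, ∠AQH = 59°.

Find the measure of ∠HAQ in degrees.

1. ∠ACR = 48°  [H on ray CA]
2. ∠ARC = 59°  [QH∥RC, corresponding at Q]
3. ∠CAR = 73°  [△ARC]
4. ∠HAQ = 73°  [Q on AR, H on AC]

∠HAQ = 73°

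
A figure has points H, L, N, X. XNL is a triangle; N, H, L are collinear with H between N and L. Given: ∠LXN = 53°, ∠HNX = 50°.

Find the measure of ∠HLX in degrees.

∠HLX = 77°

1. ∠LNX = 50°  [H on ray NL]
2. ∠NLX = 77°  [△XNL]
3. ∠HLX = 77°  [H on ray LN]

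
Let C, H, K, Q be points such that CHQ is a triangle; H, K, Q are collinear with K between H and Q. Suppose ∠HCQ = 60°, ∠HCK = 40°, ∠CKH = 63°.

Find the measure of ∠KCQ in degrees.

1. ∠CHK = 77°  [△CHK]
2. ∠CKQ = 117°  [linear pair at K on HQ]
3. ∠CHQ = 77°  [K on ray HQ]
4. ∠CQH = 43°  [△CHQ]
5. ∠CQK = 43°  [K on ray QH]
6. ∠KCQ = 20°  [△CKQ]

∠KCQ = 20°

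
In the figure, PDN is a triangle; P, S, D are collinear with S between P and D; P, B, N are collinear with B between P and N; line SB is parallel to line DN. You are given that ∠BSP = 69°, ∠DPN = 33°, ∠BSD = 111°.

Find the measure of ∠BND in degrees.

∠BND = 78°

1. ∠NDP = 69°  [SB∥DN, corresponding at S]
2. ∠DNP = 78°  [△PDN]
3. ∠BND = 78°  [B on ray NP]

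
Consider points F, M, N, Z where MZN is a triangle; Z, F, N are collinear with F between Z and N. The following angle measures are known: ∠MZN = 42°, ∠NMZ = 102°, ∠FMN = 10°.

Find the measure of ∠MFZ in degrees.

∠MFZ = 46°

1. ∠MNZ = 36°  [△MZN]
2. ∠FNM = 36°  [F on ray NZ]
3. ∠MFN = 134°  [△MFN]
4. ∠MFZ = 46°  [linear pair at F on ZN]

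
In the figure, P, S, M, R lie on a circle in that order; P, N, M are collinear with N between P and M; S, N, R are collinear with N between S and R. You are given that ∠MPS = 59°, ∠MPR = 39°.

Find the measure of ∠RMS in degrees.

∠RMS = 82°

1. ∠MRS = 59°  [same arc SM]
2. ∠MSR = 39°  [same arc MR]
3. ∠RMS = 82°  [△SMR]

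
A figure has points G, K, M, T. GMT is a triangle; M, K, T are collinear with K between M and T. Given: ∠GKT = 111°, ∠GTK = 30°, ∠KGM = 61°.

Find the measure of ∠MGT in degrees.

1. ∠GKM = 69°  [linear pair at K on MT]
2. ∠GTM = 30°  [K on ray TM]
3. ∠GMK = 50°  [△GMK]
4. ∠GMT = 50°  [K on ray MT]
5. ∠MGT = 100°  [△GMT]

∠MGT = 100°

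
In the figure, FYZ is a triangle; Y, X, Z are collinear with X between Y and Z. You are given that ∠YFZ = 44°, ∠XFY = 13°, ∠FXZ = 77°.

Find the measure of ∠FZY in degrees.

∠FZY = 72°

1. ∠FXY = 103°  [linear pair at X on YZ]
2. ∠FYX = 64°  [△FYX]
3. ∠FYZ = 64°  [X on ray YZ]
4. ∠FZY = 72°  [△FYZ]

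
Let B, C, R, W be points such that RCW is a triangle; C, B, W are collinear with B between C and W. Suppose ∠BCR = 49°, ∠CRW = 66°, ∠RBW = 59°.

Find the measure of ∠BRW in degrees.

∠BRW = 56°

1. ∠RCW = 49°  [B on ray CW]
2. ∠CWR = 65°  [△RCW]
3. ∠BWR = 65°  [B on ray WC]
4. ∠BRW = 56°  [△RBW]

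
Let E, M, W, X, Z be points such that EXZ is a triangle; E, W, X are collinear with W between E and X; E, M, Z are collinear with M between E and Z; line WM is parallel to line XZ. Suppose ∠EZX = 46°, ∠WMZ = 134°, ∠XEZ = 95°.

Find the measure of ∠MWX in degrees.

1. ∠EXZ = 39°  [△EXZ]
2. ∠EWM = 39°  [WM∥XZ, corresponding at W]
3. ∠MWX = 141°  [linear pair at W on EX]

∠MWX = 141°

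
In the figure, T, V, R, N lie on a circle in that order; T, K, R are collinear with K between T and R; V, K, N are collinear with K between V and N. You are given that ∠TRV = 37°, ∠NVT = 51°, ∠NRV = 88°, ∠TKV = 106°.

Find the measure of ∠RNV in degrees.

∠RNV = 23°

1. ∠NRT = 51°  [same arc TN]
2. ∠NKR = 106°  [vertical angles at K]
3. ∠RNV = 23°  [△RKN]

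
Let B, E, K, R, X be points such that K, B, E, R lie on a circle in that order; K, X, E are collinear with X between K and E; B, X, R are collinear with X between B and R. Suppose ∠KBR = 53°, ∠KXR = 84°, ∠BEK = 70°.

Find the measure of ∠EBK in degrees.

∠EBK = 79°

1. ∠KER = 53°  [same arc KR]
2. ∠EXR = 96°  [linear pair at X on KE]
3. ∠BRE = 31°  [△EXR]
4. ∠BKE = 31°  [same arc BE]
5. ∠EBK = 79°  [△KBE]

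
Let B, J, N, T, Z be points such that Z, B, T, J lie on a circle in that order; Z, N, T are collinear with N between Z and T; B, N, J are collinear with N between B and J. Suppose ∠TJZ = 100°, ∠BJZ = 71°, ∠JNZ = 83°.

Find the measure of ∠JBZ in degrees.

∠JBZ = 54°

1. ∠TBZ = 80°  [cyclic ZBTJ, opposite ∠B+∠J]
2. ∠BTZ = 71°  [same arc ZB]
3. ∠BNT = 83°  [vertical angles at N]
4. ∠BZT = 29°  [△ZBT]
5. ∠BNZ = 97°  [linear pair at N on ZT]
6. ∠JBZ = 54°  [△ZNB]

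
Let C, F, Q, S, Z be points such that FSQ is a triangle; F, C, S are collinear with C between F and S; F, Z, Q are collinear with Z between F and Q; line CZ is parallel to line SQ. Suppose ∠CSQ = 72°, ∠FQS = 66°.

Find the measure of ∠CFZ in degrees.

1. ∠FSQ = 72°  [C on ray SF]
2. ∠QFS = 42°  [△FSQ]
3. ∠CFZ = 42°  [C on FS, Z on FQ]

∠CFZ = 42°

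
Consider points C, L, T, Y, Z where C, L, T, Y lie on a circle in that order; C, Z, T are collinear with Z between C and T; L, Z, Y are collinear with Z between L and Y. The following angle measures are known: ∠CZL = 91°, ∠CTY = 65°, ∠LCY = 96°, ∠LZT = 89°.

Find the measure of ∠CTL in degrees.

1. ∠CLY = 65°  [same arc CY]
2. ∠CYL = 19°  [△CLY]
3. ∠CTL = 19°  [same arc CL]

∠CTL = 19°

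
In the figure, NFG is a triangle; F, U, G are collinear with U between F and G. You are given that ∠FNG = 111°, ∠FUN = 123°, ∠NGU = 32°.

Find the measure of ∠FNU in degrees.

1. ∠FGN = 32°  [U on ray GF]
2. ∠GFN = 37°  [△NFG]
3. ∠NFU = 37°  [U on ray FG]
4. ∠FNU = 20°  [△NFU]

∠FNU = 20°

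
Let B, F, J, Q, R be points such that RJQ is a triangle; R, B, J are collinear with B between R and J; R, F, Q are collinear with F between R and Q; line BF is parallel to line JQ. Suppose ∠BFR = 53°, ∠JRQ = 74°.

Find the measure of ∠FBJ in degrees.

1. ∠JQR = 53°  [BF∥JQ, corresponding at F]
2. ∠QJR = 53°  [△RJQ]
3. ∠FBR = 53°  [BF∥JQ, corresponding at B]
4. ∠FBJ = 127°  [linear pair at B on RJ]

∠FBJ = 127°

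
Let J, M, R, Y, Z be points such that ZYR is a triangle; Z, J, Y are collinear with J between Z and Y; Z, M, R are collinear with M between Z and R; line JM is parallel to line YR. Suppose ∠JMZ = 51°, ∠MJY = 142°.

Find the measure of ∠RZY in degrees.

1. ∠MJZ = 38°  [linear pair at J on ZY]
2. ∠JZM = 91°  [△ZJM]
3. ∠RZY = 91°  [J on ZY, M on ZR]

∠RZY = 91°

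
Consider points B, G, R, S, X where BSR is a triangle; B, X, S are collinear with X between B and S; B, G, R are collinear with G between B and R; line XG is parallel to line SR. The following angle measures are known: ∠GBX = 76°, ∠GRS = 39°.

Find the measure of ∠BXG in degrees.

∠BXG = 65°

1. ∠RBS = 76°  [X on BS, G on BR]
2. ∠BRS = 39°  [G on ray RB]
3. ∠BSR = 65°  [△BSR]
4. ∠BXG = 65°  [XG∥SR, corresponding at X]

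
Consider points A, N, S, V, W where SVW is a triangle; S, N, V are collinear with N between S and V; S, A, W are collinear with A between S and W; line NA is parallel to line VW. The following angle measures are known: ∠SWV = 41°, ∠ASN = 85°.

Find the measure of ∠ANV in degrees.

1. ∠NAS = 41°  [NA∥VW, corresponding at A]
2. ∠ANS = 54°  [△SNA]
3. ∠ANV = 126°  [linear pair at N on SV]

∠ANV = 126°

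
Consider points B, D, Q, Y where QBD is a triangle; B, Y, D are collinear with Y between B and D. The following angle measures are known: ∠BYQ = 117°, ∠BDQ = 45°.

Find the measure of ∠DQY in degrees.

1. ∠DYQ = 63°  [linear pair at Y on BD]
2. ∠QDY = 45°  [Y on ray DB]
3. ∠DQY = 72°  [△QYD]

∠DQY = 72°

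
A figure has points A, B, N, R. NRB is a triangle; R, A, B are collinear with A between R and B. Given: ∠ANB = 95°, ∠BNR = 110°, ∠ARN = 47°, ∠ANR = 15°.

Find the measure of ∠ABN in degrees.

1. ∠NAR = 118°  [△NRA]
2. ∠BAN = 62°  [linear pair at A on RB]
3. ∠ABN = 23°  [△NAB]

∠ABN = 23°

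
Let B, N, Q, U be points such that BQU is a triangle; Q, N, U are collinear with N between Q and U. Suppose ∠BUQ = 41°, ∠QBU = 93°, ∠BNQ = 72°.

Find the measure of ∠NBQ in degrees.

∠NBQ = 62°

1. ∠BQU = 46°  [△BQU]
2. ∠BQN = 46°  [N on ray QU]
3. ∠NBQ = 62°  [△BQN]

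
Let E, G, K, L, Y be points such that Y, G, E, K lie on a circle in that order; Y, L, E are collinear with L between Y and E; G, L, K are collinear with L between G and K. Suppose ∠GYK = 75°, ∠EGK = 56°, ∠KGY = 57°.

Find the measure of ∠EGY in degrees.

∠EGY = 113°

1. ∠GEK = 105°  [cyclic YGEK, opposite ∠Y+∠E]
2. ∠GKY = 48°  [△YGK]
3. ∠EKG = 19°  [△GEK]
4. ∠GEY = 48°  [same arc YG]
5. ∠EYG = 19°  [same arc GE]
6. ∠EGY = 113°  [△YGE]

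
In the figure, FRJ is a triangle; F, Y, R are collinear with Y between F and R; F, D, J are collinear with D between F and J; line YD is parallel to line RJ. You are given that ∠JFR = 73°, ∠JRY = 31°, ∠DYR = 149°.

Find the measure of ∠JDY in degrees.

∠JDY = 104°

1. ∠DFY = 73°  [Y on FR, D on FJ]
2. ∠DYF = 31°  [linear pair at Y on FR]
3. ∠FDY = 76°  [△FYD]
4. ∠JDY = 104°  [linear pair at D on FJ]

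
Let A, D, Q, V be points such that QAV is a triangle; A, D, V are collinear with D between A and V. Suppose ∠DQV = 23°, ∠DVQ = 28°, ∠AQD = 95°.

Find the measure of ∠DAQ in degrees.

∠DAQ = 34°

1. ∠QDV = 129°  [△QDV]
2. ∠ADQ = 51°  [linear pair at D on AV]
3. ∠DAQ = 34°  [△QAD]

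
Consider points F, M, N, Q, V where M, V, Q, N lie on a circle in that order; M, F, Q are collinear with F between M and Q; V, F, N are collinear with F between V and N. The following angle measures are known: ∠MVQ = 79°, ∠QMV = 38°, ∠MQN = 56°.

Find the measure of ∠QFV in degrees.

∠QFV = 94°

1. ∠MVN = 56°  [same arc MN]
2. ∠MFV = 86°  [△MFV]
3. ∠QFV = 94°  [linear pair at F on MQ]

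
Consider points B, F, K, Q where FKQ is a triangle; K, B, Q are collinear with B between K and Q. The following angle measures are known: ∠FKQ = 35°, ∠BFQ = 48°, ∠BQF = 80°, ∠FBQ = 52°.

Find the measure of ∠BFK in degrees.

1. ∠BKF = 35°  [B on ray KQ]
2. ∠FBK = 128°  [linear pair at B on KQ]
3. ∠BFK = 17°  [△FKB]

∠BFK = 17°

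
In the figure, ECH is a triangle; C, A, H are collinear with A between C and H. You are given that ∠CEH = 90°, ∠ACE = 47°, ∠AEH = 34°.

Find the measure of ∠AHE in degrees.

∠AHE = 43°

1. ∠ECH = 47°  [A on ray CH]
2. ∠CHE = 43°  [△ECH]
3. ∠AHE = 43°  [A on ray HC]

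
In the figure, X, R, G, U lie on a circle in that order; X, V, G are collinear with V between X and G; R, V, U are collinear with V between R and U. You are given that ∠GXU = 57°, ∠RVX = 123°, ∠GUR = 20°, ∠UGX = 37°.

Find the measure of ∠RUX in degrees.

1. ∠GRU = 57°  [same arc GU]
2. ∠RGU = 103°  [△RGU]
3. ∠URX = 37°  [same arc XU]
4. ∠RXU = 77°  [cyclic XRGU, opposite ∠X+∠G]
5. ∠RUX = 66°  [△XRU]

∠RUX = 66°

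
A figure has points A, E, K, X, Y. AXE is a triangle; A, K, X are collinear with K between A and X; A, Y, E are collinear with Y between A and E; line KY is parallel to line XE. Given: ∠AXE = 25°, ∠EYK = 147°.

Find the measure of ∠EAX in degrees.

1. ∠AKY = 25°  [KY∥XE, corresponding at K]
2. ∠AYK = 33°  [linear pair at Y on AE]
3. ∠KAY = 122°  [△AKY]
4. ∠EAX = 122°  [K on AX, Y on AE]

∠EAX = 122°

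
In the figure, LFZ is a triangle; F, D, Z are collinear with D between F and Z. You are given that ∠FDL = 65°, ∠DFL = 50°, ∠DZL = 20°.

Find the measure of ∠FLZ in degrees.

1. ∠LFZ = 50°  [D on ray FZ]
2. ∠FZL = 20°  [D on ray ZF]
3. ∠FLZ = 110°  [△LFZ]

∠FLZ = 110°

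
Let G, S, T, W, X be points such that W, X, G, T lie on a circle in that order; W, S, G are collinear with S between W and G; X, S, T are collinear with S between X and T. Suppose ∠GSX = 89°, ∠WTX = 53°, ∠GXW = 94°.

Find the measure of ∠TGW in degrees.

1. ∠TSW = 89°  [vertical angles at S]
2. ∠GWT = 38°  [△WST]
3. ∠GTW = 86°  [cyclic WXGT, opposite ∠X+∠T]
4. ∠TGW = 56°  [△WGT]

∠TGW = 56°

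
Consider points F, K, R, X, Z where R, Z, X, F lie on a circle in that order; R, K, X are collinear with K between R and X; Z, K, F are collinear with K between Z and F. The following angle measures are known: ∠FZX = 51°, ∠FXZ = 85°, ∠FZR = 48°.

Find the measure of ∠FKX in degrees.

∠FKX = 88°

1. ∠XFZ = 44°  [△ZXF]
2. ∠FXR = 48°  [same arc RF]
3. ∠FKX = 88°  [△XKF]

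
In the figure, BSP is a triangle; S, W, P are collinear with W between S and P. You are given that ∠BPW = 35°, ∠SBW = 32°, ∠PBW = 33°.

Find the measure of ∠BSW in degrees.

1. ∠BWP = 112°  [△BWP]
2. ∠BWS = 68°  [linear pair at W on SP]
3. ∠BSW = 80°  [△BSW]

∠BSW = 80°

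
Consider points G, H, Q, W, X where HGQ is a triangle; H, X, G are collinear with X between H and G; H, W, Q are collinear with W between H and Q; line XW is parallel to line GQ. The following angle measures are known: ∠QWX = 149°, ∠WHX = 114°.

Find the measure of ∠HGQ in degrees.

1. ∠HWX = 31°  [linear pair at W on HQ]
2. ∠HXW = 35°  [△HXW]
3. ∠HGQ = 35°  [XW∥GQ, corresponding at X]

∠HGQ = 35°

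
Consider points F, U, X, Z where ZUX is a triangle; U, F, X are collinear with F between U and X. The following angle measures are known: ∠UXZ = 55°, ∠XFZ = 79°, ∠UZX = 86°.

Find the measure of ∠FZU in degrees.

∠FZU = 40°

1. ∠XUZ = 39°  [△ZUX]
2. ∠UFZ = 101°  [linear pair at F on UX]
3. ∠FUZ = 39°  [F on ray UX]
4. ∠FZU = 40°  [△ZUF]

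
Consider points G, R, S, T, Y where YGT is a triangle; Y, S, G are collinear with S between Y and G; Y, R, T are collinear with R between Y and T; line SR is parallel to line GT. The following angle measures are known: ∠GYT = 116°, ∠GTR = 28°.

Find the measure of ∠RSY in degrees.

1. ∠GTY = 28°  [R on ray TY]
2. ∠TGY = 36°  [△YGT]
3. ∠RSY = 36°  [SR∥GT, corresponding at S]

∠RSY = 36°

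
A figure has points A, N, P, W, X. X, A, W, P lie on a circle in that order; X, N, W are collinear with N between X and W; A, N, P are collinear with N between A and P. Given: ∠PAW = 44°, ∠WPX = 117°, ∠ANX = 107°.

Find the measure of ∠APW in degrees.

1. ∠PXW = 44°  [same arc WP]
2. ∠PWX = 19°  [△XWP]
3. ∠PNW = 107°  [vertical angles at N]
4. ∠APW = 54°  [△WNP]

∠APW = 54°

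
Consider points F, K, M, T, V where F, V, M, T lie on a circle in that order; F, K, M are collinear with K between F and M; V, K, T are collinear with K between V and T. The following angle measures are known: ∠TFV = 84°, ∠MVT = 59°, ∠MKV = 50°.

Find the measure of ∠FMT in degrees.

∠FMT = 25°

1. ∠TMV = 96°  [cyclic FVMT, opposite ∠F+∠M]
2. ∠MTV = 25°  [△VMT]
3. ∠FKT = 50°  [vertical angles at K]
4. ∠MKT = 130°  [linear pair at K on FM]
5. ∠FMT = 25°  [△MKT]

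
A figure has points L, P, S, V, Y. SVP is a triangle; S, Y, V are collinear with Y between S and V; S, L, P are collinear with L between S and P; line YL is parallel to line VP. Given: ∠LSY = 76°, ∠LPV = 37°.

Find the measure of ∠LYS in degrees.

1. ∠PSV = 76°  [Y on SV, L on SP]
2. ∠SPV = 37°  [L on ray PS]
3. ∠PVS = 67°  [△SVP]
4. ∠LYS = 67°  [YL∥VP, corresponding at Y]

∠LYS = 67°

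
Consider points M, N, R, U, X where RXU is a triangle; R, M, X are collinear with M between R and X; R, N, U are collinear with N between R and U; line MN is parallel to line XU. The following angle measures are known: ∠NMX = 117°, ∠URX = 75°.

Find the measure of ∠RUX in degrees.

1. ∠NMR = 63°  [linear pair at M on RX]
2. ∠MRN = 75°  [M on RX, N on RU]
3. ∠MNR = 42°  [△RMN]
4. ∠RUX = 42°  [MN∥XU, corresponding at N]

∠RUX = 42°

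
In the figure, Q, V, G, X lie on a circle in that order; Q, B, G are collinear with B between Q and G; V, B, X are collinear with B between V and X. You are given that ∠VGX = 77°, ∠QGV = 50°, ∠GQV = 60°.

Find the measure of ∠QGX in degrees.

∠QGX = 27°

1. ∠VQX = 103°  [cyclic QVGX, opposite ∠Q+∠G]
2. ∠QXV = 50°  [same arc QV]
3. ∠QVX = 27°  [△QVX]
4. ∠QGX = 27°  [same arc QX]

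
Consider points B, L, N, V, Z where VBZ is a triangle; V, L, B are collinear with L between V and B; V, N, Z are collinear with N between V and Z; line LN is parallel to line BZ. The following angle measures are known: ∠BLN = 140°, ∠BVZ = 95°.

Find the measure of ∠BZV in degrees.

∠BZV = 45°

1. ∠NLV = 40°  [linear pair at L on VB]
2. ∠LVN = 95°  [L on VB, N on VZ]
3. ∠LNV = 45°  [△VLN]
4. ∠BZV = 45°  [LN∥BZ, corresponding at N]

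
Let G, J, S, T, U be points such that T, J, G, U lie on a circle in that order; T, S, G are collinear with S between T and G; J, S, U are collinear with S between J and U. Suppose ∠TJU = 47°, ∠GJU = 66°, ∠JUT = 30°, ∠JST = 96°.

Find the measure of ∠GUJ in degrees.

∠GUJ = 37°

1. ∠TGU = 47°  [same arc TU]
2. ∠GSU = 96°  [vertical angles at S]
3. ∠GUJ = 37°  [△GSU]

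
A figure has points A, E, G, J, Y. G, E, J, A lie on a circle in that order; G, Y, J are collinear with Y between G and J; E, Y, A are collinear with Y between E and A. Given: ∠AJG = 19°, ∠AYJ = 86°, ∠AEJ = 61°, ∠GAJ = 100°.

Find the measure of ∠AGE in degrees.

∠AGE = 136°

1. ∠EAJ = 75°  [△JYA]
2. ∠AJE = 44°  [△EJA]
3. ∠AGE = 136°  [cyclic GEJA, opposite ∠G+∠J]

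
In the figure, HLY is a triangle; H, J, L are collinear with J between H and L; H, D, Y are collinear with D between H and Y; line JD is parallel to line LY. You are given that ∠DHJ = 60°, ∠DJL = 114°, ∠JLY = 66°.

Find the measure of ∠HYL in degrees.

∠HYL = 54°

1. ∠LHY = 60°  [J on HL, D on HY]
2. ∠HLY = 66°  [J on ray LH]
3. ∠HYL = 54°  [△HLY]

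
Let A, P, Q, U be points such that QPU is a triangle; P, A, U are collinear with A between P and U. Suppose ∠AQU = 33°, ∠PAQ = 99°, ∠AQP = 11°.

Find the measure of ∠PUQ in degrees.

∠PUQ = 66°

1. ∠QAU = 81°  [linear pair at A on PU]
2. ∠AUQ = 66°  [△QAU]
3. ∠PUQ = 66°  [A on ray UP]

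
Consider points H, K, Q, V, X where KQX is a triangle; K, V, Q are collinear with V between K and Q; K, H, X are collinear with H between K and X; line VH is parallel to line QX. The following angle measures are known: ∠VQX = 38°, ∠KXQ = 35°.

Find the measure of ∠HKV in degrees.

1. ∠KQX = 38°  [V on ray QK]
2. ∠QKX = 107°  [△KQX]
3. ∠HKV = 107°  [V on KQ, H on KX]

∠HKV = 107°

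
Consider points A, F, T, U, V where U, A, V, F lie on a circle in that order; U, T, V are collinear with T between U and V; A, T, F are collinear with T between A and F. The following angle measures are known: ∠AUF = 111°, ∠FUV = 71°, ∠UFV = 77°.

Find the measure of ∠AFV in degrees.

1. ∠AVF = 69°  [cyclic UAVF, opposite ∠U+∠V]
2. ∠FAV = 71°  [same arc VF]
3. ∠AFV = 40°  [△AVF]

∠AFV = 40°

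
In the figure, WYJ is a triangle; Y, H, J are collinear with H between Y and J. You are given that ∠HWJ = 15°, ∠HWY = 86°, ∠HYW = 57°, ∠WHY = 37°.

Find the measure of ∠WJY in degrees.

∠WJY = 22°

1. ∠JHW = 143°  [linear pair at H on YJ]
2. ∠HJW = 22°  [△WHJ]
3. ∠WJY = 22°  [H on ray JY]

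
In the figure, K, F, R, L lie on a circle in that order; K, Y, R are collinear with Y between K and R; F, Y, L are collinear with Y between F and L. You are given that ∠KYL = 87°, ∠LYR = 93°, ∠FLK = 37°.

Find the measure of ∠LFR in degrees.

1. ∠FYR = 87°  [vertical angles at Y]
2. ∠FRK = 37°  [same arc KF]
3. ∠LFR = 56°  [△FYR]

∠LFR = 56°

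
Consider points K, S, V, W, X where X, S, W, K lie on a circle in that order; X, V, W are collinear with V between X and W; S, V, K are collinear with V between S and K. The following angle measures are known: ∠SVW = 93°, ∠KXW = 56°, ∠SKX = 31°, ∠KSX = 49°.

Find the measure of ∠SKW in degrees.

1. ∠KVX = 93°  [vertical angles at V]
2. ∠KWX = 49°  [same arc XK]
3. ∠KVW = 87°  [linear pair at V on XW]
4. ∠SKW = 44°  [△WVK]

∠SKW = 44°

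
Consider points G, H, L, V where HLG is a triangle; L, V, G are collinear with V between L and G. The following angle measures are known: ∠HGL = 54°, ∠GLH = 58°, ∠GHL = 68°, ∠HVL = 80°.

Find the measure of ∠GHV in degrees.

1. ∠HGV = 54°  [V on ray GL]
2. ∠GVH = 100°  [linear pair at V on LG]
3. ∠GHV = 26°  [△HVG]

∠GHV = 26°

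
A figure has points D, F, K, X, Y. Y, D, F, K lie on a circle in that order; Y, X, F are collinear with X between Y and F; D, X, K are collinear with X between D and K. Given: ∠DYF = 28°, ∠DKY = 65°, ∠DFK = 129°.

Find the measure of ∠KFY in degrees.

1. ∠DYK = 51°  [cyclic YDFK, opposite ∠Y+∠F]
2. ∠KDY = 64°  [△YDK]
3. ∠KFY = 64°  [same arc YK]

∠KFY = 64°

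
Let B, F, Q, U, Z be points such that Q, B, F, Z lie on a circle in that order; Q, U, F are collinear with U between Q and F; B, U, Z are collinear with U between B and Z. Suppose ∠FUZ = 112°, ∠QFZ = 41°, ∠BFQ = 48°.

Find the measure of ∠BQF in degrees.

∠BQF = 27°

1. ∠BUQ = 112°  [vertical angles at U]
2. ∠QBZ = 41°  [same arc QZ]
3. ∠BQF = 27°  [△QUB]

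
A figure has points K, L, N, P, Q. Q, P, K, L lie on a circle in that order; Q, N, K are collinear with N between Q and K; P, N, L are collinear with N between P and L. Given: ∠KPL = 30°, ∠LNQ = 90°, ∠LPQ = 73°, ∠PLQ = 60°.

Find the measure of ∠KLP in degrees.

∠KLP = 17°

1. ∠KNL = 90°  [linear pair at N on QK]
2. ∠LKQ = 73°  [same arc QL]
3. ∠KLP = 17°  [△KNL]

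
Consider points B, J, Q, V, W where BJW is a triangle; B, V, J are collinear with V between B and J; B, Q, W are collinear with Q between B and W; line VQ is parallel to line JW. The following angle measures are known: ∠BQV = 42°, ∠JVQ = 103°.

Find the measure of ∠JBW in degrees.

1. ∠BVQ = 77°  [linear pair at V on BJ]
2. ∠QBV = 61°  [△BVQ]
3. ∠JBW = 61°  [V on BJ, Q on BW]

∠JBW = 61°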